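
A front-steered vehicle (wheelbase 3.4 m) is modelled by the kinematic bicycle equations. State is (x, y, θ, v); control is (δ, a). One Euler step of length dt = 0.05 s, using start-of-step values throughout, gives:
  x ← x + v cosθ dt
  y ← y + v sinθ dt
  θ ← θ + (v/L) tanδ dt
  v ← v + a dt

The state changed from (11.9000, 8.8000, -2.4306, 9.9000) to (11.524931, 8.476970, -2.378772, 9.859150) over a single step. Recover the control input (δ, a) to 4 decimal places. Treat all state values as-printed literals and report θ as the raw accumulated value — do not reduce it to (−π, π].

a = (v'−v)/dt = (-0.040850)/0.05 = -0.8170
Δθ = θ'−θ = 0.051828;  (v·dt/L) = 9.9000·0.05/3.4 = 0.145588
tan δ = Δθ·L/(v·dt) = 0.355990  →  δ = 0.3420

δ = 0.3420, a = -0.8170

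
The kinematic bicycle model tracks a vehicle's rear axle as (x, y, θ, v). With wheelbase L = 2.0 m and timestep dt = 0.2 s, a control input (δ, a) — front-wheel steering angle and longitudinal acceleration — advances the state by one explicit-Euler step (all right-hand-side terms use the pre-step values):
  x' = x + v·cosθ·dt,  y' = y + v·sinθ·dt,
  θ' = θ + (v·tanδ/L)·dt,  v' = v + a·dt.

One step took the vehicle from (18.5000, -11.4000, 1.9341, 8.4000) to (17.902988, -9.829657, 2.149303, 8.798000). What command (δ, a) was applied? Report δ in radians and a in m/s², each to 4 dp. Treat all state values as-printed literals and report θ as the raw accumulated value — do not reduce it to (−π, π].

a = (v'−v)/dt = (0.398000)/0.2 = 1.9900
Δθ = θ'−θ = 0.215203;  (v·dt/L) = 8.4000·0.2/2.0 = 0.840000
tan δ = Δθ·L/(v·dt) = 0.256194  →  δ = 0.2508

δ = 0.2508, a = 1.9900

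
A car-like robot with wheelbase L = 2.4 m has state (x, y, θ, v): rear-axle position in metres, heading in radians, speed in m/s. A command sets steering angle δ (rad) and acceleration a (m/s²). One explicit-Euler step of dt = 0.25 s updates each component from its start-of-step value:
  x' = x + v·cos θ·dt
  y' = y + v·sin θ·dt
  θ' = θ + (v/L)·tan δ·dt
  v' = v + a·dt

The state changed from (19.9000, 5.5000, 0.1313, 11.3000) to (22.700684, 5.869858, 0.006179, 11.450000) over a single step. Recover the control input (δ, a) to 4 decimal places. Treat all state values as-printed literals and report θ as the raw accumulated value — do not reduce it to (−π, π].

δ = -0.1059, a = 0.6000

a = (v'−v)/dt = (0.150000)/0.25 = 0.6000
Δθ = θ'−θ = -0.125121;  (v·dt/L) = 11.3000·0.25/2.4 = 1.177083
tan δ = Δθ·L/(v·dt) = -0.106297  →  δ = -0.1059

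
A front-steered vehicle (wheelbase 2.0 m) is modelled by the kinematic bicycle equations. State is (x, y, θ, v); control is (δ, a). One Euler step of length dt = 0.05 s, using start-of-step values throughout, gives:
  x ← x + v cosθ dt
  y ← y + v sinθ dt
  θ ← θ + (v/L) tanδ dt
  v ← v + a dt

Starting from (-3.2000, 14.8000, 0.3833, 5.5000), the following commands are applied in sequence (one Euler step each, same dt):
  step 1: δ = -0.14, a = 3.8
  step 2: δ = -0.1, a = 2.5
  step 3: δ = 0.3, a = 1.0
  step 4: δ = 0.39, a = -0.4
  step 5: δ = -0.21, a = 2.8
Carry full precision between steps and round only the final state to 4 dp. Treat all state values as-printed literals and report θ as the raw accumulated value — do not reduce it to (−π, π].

after step 1 (δ=-0.14, a=3.8): (-2.944955, 14.902845, 0.363923, 5.690000)
after step 2 (δ=-0.1, a=2.5): (-2.679088, 15.004111, 0.349651, 5.815000)
after step 3 (δ=0.3, a=1.0): (-2.405930, 15.103713, 0.394620, 5.865000)
after step 4 (δ=0.39, a=-0.4): (-2.135219, 15.216456, 0.454891, 5.845000)
after step 5 (δ=-0.21, a=2.8): (-1.872688, 15.344860, 0.423746, 5.985000)

(-1.8727, 15.3449, 0.4237, 5.9850)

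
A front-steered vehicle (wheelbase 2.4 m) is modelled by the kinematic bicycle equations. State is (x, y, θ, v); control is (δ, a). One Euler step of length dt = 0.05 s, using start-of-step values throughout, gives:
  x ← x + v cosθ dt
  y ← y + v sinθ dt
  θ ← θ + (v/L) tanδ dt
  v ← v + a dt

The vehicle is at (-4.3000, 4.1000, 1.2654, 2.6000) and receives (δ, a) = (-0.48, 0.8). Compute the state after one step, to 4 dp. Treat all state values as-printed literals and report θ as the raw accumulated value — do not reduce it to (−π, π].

(-4.2609, 4.2240, 1.2372, 2.6400)

x' = -4.3000 + 2.6000·cos(1.2654)·0.05 = -4.2609
y' = 4.1000 + 2.6000·sin(1.2654)·0.05 = 4.2240
θ' = 1.2654 + (2.6000/2.4)·tan(-0.48)·0.05 = 1.2372
v' = 2.6000 + 0.8000·0.05 = 2.6400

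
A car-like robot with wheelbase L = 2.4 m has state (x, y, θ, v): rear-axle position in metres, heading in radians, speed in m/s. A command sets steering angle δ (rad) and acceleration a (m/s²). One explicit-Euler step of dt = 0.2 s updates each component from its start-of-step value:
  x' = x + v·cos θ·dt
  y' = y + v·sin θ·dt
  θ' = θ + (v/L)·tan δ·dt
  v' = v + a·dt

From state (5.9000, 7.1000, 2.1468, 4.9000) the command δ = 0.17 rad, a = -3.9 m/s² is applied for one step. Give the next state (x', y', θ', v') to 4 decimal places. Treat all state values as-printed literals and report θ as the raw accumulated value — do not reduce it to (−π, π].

x' = 5.9000 + 4.9000·cos(2.1468)·0.2 = 5.3662
y' = 7.1000 + 4.9000·sin(2.1468)·0.2 = 7.9219
θ' = 2.1468 + (4.9000/2.4)·tan(0.17)·0.2 = 2.2169
v' = 4.9000 − 3.9000·0.2 = 4.1200

(5.3662, 7.9219, 2.2169, 4.1200)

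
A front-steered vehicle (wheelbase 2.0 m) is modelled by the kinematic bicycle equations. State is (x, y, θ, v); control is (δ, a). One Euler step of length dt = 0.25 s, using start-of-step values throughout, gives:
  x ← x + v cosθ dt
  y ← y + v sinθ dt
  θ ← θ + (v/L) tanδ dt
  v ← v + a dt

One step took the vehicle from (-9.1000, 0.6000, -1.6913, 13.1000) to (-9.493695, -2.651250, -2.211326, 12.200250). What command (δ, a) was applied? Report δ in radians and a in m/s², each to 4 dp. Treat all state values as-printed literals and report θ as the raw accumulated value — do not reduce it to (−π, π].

δ = -0.3075, a = -3.5990

a = (v'−v)/dt = (-0.899750)/0.25 = -3.5990
Δθ = θ'−θ = -0.520026;  (v·dt/L) = 13.1000·0.25/2.0 = 1.637500
tan δ = Δθ·L/(v·dt) = -0.317573  →  δ = -0.3075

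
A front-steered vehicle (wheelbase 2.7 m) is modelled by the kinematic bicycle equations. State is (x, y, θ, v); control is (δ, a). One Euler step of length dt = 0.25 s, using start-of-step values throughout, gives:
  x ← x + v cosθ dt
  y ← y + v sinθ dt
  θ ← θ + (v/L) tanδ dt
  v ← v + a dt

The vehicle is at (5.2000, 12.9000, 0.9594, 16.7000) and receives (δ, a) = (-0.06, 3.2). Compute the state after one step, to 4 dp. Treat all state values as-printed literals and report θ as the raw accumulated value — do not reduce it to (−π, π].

(7.5965, 16.3187, 0.8665, 17.5000)

x' = 5.2000 + 16.7000·cos(0.9594)·0.25 = 7.5965
y' = 12.9000 + 16.7000·sin(0.9594)·0.25 = 16.3187
θ' = 0.9594 + (16.7000/2.7)·tan(-0.06)·0.25 = 0.8665
v' = 16.7000 + 3.2000·0.25 = 17.5000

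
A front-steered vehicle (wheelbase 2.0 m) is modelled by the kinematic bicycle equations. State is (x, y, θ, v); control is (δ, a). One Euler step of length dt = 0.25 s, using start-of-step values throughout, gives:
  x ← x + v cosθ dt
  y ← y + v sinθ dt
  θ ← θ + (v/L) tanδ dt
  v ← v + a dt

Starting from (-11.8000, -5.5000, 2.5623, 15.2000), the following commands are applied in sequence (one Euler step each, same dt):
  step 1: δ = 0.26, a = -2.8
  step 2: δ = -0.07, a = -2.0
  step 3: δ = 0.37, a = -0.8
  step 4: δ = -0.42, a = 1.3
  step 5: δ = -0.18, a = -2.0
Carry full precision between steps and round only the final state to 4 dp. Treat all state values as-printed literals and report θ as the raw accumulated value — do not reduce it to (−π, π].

(-28.4696, -3.0220, 2.5278, 13.6250)

after step 1 (δ=0.26, a=-2.8): (-14.980030, -3.419758, 3.067741, 14.500000)
after step 2 (δ=-0.07, a=-2.0): (-18.595149, -3.152289, 2.940658, 14.000000)
after step 3 (δ=0.37, a=-0.8): (-22.024731, -2.453741, 3.619419, 13.800000)
after step 4 (δ=-0.42, a=1.3): (-25.088320, -4.040223, 2.849081, 14.125000)
after step 5 (δ=-0.18, a=-2.0): (-28.469572, -3.021960, 2.527791, 13.625000)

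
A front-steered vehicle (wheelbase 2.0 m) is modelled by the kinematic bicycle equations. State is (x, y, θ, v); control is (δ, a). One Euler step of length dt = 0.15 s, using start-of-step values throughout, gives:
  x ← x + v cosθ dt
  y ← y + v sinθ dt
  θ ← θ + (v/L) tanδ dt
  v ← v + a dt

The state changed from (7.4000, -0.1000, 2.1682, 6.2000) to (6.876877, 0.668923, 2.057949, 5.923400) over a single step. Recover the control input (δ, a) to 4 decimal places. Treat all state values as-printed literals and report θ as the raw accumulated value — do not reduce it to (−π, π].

a = (v'−v)/dt = (-0.276600)/0.15 = -1.8440
Δθ = θ'−θ = -0.110251;  (v·dt/L) = 6.2000·0.15/2.0 = 0.465000
tan δ = Δθ·L/(v·dt) = -0.237099  →  δ = -0.2328

δ = -0.2328, a = -1.8440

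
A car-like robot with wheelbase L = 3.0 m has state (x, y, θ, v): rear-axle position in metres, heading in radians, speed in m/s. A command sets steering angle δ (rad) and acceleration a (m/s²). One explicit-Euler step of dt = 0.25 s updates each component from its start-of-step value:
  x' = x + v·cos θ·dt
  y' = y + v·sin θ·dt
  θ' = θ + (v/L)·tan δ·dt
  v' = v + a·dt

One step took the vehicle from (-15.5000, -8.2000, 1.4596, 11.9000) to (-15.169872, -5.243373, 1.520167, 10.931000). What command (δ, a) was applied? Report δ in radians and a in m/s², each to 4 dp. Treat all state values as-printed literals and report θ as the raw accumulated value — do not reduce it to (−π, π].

a = (v'−v)/dt = (-0.969000)/0.25 = -3.8760
Δθ = θ'−θ = 0.060567;  (v·dt/L) = 11.9000·0.25/3.0 = 0.991667
tan δ = Δθ·L/(v·dt) = 0.061076  →  δ = 0.0610

δ = 0.0610, a = -3.8760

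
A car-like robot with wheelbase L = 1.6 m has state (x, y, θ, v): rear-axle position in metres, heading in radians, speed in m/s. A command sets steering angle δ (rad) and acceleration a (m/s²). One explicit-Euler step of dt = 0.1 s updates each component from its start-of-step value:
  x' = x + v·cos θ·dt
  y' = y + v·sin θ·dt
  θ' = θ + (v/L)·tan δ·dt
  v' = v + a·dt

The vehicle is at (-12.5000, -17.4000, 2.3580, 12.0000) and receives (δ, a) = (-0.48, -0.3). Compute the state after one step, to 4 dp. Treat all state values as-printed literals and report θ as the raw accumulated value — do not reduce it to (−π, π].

x' = -12.5000 + 12.0000·cos(2.3580)·0.1 = -13.3501
y' = -17.4000 + 12.0000·sin(2.3580)·0.1 = -16.5530
θ' = 2.3580 + (12.0000/1.6)·tan(-0.48)·0.1 = 1.9675
v' = 12.0000 − 0.3000·0.1 = 11.9700

(-13.3501, -16.5530, 1.9675, 11.9700)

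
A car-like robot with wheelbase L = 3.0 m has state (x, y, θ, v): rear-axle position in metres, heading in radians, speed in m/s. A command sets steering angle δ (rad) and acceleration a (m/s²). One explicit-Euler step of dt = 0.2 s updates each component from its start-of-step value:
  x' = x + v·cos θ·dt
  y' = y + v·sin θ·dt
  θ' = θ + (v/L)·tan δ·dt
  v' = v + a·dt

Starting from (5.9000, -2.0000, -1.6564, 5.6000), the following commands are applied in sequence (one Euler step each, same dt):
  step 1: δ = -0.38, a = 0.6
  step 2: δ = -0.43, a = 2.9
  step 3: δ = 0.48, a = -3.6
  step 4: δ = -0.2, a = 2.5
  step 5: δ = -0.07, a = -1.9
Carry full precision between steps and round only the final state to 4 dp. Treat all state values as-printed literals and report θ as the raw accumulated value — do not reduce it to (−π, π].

(4.5045, -7.6531, -1.8656, 5.7000)

after step 1 (δ=-0.38, a=0.6): (5.804241, -3.115899, -1.805514, 5.720000)
after step 2 (δ=-0.43, a=2.9): (5.538183, -4.228530, -1.980402, 6.300000)
after step 3 (δ=0.48, a=-3.6): (5.036391, -5.384301, -1.761745, 5.580000)
after step 4 (δ=-0.2, a=2.5): (4.824585, -6.480017, -1.837153, 6.080000)
after step 5 (δ=-0.07, a=-1.9): (4.504511, -7.653136, -1.865573, 5.700000)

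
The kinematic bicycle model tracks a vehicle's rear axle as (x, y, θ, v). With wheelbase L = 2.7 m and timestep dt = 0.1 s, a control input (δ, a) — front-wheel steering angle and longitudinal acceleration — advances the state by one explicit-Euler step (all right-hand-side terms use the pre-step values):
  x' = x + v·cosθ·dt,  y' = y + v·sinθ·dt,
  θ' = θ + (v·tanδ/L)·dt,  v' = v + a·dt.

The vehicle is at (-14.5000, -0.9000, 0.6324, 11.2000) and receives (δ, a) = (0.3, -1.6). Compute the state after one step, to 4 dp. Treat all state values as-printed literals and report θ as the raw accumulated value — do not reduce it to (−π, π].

x' = -14.5000 + 11.2000·cos(0.6324)·0.1 = -13.5966
y' = -0.9000 + 11.2000·sin(0.6324)·0.1 = -0.2380
θ' = 0.6324 + (11.2000/2.7)·tan(0.3)·0.1 = 0.7607
v' = 11.2000 − 1.6000·0.1 = 11.0400

(-13.5966, -0.2380, 0.7607, 11.0400)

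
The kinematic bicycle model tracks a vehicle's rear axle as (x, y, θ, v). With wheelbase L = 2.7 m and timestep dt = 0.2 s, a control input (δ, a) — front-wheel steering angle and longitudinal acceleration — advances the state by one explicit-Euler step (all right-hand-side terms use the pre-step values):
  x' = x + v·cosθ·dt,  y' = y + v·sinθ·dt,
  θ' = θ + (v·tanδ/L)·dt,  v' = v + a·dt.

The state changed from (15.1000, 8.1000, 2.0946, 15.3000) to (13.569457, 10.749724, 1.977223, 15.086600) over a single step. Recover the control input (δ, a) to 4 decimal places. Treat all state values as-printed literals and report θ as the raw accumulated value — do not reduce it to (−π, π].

a = (v'−v)/dt = (-0.213400)/0.2 = -1.0670
Δθ = θ'−θ = -0.117377;  (v·dt/L) = 15.3000·0.2/2.7 = 1.133333
tan δ = Δθ·L/(v·dt) = -0.103568  →  δ = -0.1032

δ = -0.1032, a = -1.0670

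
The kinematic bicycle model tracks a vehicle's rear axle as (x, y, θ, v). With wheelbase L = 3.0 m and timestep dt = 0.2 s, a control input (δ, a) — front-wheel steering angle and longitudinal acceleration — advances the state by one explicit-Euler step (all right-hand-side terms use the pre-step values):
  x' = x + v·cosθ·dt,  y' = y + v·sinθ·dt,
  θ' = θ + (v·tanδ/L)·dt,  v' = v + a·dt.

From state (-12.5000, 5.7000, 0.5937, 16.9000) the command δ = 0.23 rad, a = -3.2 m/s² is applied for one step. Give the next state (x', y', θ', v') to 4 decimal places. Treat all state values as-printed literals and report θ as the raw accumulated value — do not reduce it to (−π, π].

x' = -12.5000 + 16.9000·cos(0.5937)·0.2 = -9.6984
y' = 5.7000 + 16.9000·sin(0.5937)·0.2 = 7.5909
θ' = 0.5937 + (16.9000/3.0)·tan(0.23)·0.2 = 0.8575
v' = 16.9000 − 3.2000·0.2 = 16.2600

(-9.6984, 7.5909, 0.8575, 16.2600)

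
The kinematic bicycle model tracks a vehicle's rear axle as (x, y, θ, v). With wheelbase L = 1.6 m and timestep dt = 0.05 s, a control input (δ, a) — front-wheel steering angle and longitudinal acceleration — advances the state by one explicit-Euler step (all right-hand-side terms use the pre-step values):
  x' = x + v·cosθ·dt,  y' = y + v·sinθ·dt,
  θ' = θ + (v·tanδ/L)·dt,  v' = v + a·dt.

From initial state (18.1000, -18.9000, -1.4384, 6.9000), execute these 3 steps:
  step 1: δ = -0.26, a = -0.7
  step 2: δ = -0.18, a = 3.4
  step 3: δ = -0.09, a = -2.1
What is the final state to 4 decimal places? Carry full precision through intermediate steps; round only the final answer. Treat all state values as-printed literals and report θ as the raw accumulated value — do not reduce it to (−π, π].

after step 1 (δ=-0.26, a=-0.7): (18.145543, -19.241981, -1.495761, 6.865000)
after step 2 (δ=-0.18, a=3.4): (18.171275, -19.584265, -1.534799, 7.035000)
after step 3 (δ=-0.09, a=-2.1): (18.183934, -19.935787, -1.554639, 6.930000)

(18.1839, -19.9358, -1.5546, 6.9300)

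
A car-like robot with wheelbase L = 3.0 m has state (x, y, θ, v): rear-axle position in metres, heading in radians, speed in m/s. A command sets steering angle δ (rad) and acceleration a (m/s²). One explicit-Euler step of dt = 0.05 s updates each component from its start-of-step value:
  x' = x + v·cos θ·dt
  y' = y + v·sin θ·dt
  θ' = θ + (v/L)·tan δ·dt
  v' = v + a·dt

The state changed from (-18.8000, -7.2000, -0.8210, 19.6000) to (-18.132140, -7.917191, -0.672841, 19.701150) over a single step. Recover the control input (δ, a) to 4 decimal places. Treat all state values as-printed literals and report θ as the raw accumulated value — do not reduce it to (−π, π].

a = (v'−v)/dt = (0.101150)/0.05 = 2.0230
Δθ = θ'−θ = 0.148159;  (v·dt/L) = 19.6000·0.05/3.0 = 0.326667
tan δ = Δθ·L/(v·dt) = 0.453548  →  δ = 0.4258

δ = 0.4258, a = 2.0230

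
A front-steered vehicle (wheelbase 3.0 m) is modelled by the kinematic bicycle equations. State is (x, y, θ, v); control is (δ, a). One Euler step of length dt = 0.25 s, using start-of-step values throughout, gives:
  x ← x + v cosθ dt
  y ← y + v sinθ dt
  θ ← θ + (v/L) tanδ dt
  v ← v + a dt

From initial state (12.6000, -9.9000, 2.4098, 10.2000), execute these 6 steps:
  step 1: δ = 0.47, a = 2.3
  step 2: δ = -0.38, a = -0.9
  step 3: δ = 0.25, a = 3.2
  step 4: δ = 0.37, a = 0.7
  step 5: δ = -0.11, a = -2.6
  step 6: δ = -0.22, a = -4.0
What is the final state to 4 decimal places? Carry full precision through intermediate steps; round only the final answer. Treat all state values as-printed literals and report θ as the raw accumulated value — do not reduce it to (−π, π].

(-2.0833, -3.9292, 2.7655, 9.8750)

after step 1 (δ=0.47, a=2.3): (10.702857, -8.196079, 2.841571, 10.775000)
after step 2 (δ=-0.38, a=-0.9): (8.129436, -7.399966, 2.482932, 10.550000)
after step 3 (δ=0.25, a=3.2): (6.043668, -5.785661, 2.707420, 11.350000)
after step 4 (δ=0.37, a=0.7): (3.469436, -4.592038, 3.074274, 11.525000)
after step 5 (δ=-0.11, a=-2.6): (0.594713, -4.398222, 2.968200, 10.875000)
after step 6 (δ=-0.22, a=-4.0): (-2.083270, -3.929168, 2.765545, 9.875000)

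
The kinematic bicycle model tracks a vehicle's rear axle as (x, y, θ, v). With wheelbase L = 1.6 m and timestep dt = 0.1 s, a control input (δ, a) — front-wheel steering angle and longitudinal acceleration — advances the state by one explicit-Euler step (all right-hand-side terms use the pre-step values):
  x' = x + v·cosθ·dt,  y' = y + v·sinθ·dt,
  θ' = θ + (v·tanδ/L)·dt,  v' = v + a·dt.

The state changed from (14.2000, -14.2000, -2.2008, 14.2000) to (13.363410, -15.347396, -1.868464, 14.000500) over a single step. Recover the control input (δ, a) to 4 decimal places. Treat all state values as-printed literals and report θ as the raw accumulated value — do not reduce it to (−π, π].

δ = 0.3583, a = -1.9950

a = (v'−v)/dt = (-0.199500)/0.1 = -1.9950
Δθ = θ'−θ = 0.332336;  (v·dt/L) = 14.2000·0.1/1.6 = 0.887500
tan δ = Δθ·L/(v·dt) = 0.374463  →  δ = 0.3583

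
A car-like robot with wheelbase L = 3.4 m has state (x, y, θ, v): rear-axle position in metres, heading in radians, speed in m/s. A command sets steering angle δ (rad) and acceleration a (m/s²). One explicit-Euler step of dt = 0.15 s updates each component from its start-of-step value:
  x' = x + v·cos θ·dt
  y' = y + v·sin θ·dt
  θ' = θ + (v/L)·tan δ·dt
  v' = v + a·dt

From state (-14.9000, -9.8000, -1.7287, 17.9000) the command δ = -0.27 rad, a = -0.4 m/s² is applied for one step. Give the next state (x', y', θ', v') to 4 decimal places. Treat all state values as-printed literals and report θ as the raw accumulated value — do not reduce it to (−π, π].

(-15.3222, -12.4516, -1.9473, 17.8400)

x' = -14.9000 + 17.9000·cos(-1.7287)·0.15 = -15.3222
y' = -9.8000 + 17.9000·sin(-1.7287)·0.15 = -12.4516
θ' = -1.7287 + (17.9000/3.4)·tan(-0.27)·0.15 = -1.9473
v' = 17.9000 − 0.4000·0.15 = 17.8400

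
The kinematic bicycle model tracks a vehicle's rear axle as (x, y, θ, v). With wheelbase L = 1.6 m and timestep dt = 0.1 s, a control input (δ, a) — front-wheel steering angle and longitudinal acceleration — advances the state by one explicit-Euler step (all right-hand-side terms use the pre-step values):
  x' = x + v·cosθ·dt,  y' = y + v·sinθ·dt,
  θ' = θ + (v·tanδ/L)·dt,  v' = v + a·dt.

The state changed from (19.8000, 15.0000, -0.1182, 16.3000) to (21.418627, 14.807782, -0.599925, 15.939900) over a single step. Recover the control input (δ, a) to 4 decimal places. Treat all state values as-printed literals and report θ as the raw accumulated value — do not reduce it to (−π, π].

a = (v'−v)/dt = (-0.360100)/0.1 = -3.6010
Δθ = θ'−θ = -0.481725;  (v·dt/L) = 16.3000·0.1/1.6 = 1.018750
tan δ = Δθ·L/(v·dt) = -0.472859  →  δ = -0.4417

δ = -0.4417, a = -3.6010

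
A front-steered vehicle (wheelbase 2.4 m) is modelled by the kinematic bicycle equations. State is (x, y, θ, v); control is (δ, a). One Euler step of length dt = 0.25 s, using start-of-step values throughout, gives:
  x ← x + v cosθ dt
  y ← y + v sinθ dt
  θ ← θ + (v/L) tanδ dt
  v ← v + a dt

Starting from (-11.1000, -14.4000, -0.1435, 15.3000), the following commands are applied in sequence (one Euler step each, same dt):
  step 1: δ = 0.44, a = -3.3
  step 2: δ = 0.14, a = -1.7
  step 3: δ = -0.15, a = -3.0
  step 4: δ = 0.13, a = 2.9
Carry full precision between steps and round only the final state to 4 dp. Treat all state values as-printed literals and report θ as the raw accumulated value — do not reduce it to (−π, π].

(0.8043, -8.4448, 0.7792, 14.0250)

after step 1 (δ=0.44, a=-3.3): (-7.314315, -14.947006, 0.606806, 14.475000)
after step 2 (δ=0.14, a=-1.7): (-4.341609, -12.883424, 0.819290, 14.050000)
after step 3 (δ=-0.15, a=-3.0): (-1.943485, -10.316976, 0.598098, 13.300000)
after step 4 (δ=0.13, a=2.9): (0.804323, -8.444764, 0.779223, 14.025000)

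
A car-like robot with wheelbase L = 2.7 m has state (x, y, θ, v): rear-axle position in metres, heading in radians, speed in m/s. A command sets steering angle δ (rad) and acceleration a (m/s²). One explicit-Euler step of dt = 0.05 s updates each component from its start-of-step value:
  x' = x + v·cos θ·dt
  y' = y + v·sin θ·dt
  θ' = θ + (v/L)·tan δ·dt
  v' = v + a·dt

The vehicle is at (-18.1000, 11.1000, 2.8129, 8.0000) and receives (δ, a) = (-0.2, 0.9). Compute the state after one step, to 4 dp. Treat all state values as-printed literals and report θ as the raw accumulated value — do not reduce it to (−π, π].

x' = -18.1000 + 8.0000·cos(2.8129)·0.05 = -18.4786
y' = 11.1000 + 8.0000·sin(2.8129)·0.05 = 11.2291
θ' = 2.8129 + (8.0000/2.7)·tan(-0.2)·0.05 = 2.7829
v' = 8.0000 + 0.9000·0.05 = 8.0450

(-18.4786, 11.2291, 2.7829, 8.0450)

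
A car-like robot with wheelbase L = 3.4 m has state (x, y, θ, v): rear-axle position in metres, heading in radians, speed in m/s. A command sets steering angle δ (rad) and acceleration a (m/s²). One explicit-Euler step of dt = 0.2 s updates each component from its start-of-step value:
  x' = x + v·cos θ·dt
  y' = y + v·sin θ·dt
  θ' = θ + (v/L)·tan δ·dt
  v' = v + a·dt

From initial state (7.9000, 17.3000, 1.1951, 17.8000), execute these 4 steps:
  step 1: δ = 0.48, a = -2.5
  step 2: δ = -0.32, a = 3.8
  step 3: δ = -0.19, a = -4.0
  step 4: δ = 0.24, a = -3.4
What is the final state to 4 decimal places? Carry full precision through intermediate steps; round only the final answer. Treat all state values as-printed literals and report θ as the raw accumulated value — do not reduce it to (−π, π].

(10.4814, 30.7991, 1.4471, 16.5800)

after step 1 (δ=0.48, a=-2.5): (9.206237, 20.611698, 1.740210, 17.300000)
after step 2 (δ=-0.32, a=3.8): (8.622865, 24.022164, 1.402973, 18.060000)
after step 3 (δ=-0.19, a=-4.0): (9.226202, 27.583418, 1.198661, 17.260000)
after step 4 (δ=0.24, a=-3.4): (10.481367, 30.799139, 1.447121, 16.580000)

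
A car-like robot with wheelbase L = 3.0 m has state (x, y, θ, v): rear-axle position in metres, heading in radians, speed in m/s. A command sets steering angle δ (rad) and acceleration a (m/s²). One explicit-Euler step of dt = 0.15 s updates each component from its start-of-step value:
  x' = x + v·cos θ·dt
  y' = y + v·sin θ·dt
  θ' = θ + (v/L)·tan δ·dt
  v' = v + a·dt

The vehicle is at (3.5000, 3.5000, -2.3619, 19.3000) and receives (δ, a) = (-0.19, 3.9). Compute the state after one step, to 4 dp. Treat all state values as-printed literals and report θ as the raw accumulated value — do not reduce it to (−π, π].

(1.4413, 1.4646, -2.5475, 19.8850)

x' = 3.5000 + 19.3000·cos(-2.3619)·0.15 = 1.4413
y' = 3.5000 + 19.3000·sin(-2.3619)·0.15 = 1.4646
θ' = -2.3619 + (19.3000/3.0)·tan(-0.19)·0.15 = -2.5475
v' = 19.3000 + 3.9000·0.15 = 19.8850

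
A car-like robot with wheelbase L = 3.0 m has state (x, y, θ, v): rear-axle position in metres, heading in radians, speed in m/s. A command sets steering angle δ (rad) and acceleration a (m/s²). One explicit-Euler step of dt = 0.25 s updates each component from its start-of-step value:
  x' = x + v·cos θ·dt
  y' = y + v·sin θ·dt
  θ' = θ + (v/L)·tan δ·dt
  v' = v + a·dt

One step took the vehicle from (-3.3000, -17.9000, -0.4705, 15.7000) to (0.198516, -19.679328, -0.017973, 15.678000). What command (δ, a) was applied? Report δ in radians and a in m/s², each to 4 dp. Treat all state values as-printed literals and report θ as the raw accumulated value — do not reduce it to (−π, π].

a = (v'−v)/dt = (-0.022000)/0.25 = -0.0880
Δθ = θ'−θ = 0.452527;  (v·dt/L) = 15.7000·0.25/3.0 = 1.308333
tan δ = Δθ·L/(v·dt) = 0.345881  →  δ = 0.3330

δ = 0.3330, a = -0.0880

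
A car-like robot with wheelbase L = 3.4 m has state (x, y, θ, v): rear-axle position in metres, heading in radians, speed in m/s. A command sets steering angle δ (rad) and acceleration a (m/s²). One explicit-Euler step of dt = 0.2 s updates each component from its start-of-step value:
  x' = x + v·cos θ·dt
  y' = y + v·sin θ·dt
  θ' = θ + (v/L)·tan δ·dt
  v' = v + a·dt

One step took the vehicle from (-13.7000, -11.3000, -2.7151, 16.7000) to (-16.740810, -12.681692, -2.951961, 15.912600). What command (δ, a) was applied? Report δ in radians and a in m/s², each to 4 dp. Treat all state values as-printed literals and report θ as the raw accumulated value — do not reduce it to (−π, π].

a = (v'−v)/dt = (-0.787400)/0.2 = -3.9370
Δθ = θ'−θ = -0.236861;  (v·dt/L) = 16.7000·0.2/3.4 = 0.982353
tan δ = Δθ·L/(v·dt) = -0.241116  →  δ = -0.2366

δ = -0.2366, a = -3.9370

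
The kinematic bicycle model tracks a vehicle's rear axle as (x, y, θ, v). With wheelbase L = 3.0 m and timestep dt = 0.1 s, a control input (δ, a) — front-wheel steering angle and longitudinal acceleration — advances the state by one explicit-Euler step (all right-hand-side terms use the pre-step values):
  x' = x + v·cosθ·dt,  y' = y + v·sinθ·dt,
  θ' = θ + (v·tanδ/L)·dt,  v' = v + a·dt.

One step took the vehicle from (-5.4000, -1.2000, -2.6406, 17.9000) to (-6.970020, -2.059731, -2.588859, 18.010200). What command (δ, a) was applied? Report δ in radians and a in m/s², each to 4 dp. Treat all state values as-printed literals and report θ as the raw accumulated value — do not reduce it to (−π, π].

a = (v'−v)/dt = (0.110200)/0.1 = 1.1020
Δθ = θ'−θ = 0.051741;  (v·dt/L) = 17.9000·0.1/3.0 = 0.596667
tan δ = Δθ·L/(v·dt) = 0.086717  →  δ = 0.0865

δ = 0.0865, a = 1.1020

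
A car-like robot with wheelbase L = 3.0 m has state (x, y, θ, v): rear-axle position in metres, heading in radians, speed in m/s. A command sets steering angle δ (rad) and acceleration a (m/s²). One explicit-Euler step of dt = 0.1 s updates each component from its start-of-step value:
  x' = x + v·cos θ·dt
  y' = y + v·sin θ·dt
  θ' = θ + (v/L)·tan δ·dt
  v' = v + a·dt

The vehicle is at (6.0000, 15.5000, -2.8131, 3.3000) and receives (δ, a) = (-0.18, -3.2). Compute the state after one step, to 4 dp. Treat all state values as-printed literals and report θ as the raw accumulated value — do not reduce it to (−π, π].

(5.6876, 15.3935, -2.8331, 2.9800)

x' = 6.0000 + 3.3000·cos(-2.8131)·0.1 = 5.6876
y' = 15.5000 + 3.3000·sin(-2.8131)·0.1 = 15.3935
θ' = -2.8131 + (3.3000/3.0)·tan(-0.18)·0.1 = -2.8331
v' = 3.3000 − 3.2000·0.1 = 2.9800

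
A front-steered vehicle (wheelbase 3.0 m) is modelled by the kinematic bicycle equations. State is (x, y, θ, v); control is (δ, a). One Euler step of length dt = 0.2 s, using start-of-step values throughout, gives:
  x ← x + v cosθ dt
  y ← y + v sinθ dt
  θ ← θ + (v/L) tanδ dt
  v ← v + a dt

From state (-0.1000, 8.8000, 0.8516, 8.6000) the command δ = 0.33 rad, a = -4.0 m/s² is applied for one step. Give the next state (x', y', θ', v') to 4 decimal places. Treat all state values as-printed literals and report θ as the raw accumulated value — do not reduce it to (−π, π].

(1.0331, 10.0940, 1.0480, 7.8000)

x' = -0.1000 + 8.6000·cos(0.8516)·0.2 = 1.0331
y' = 8.8000 + 8.6000·sin(0.8516)·0.2 = 10.0940
θ' = 0.8516 + (8.6000/3.0)·tan(0.33)·0.2 = 1.0480
v' = 8.6000 − 4.0000·0.2 = 7.8000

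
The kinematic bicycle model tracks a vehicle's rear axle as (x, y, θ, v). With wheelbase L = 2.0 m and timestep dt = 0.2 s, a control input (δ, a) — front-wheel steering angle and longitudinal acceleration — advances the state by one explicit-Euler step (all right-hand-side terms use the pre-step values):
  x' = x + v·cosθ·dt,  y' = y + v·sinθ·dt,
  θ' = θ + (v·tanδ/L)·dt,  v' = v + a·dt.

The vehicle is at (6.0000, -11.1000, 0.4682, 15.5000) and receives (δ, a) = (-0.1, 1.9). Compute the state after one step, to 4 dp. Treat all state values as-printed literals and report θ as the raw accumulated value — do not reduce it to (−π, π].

(8.7664, -9.7010, 0.3127, 15.8800)

x' = 6.0000 + 15.5000·cos(0.4682)·0.2 = 8.7664
y' = -11.1000 + 15.5000·sin(0.4682)·0.2 = -9.7010
θ' = 0.4682 + (15.5000/2.0)·tan(-0.1)·0.2 = 0.3127
v' = 15.5000 + 1.9000·0.2 = 15.8800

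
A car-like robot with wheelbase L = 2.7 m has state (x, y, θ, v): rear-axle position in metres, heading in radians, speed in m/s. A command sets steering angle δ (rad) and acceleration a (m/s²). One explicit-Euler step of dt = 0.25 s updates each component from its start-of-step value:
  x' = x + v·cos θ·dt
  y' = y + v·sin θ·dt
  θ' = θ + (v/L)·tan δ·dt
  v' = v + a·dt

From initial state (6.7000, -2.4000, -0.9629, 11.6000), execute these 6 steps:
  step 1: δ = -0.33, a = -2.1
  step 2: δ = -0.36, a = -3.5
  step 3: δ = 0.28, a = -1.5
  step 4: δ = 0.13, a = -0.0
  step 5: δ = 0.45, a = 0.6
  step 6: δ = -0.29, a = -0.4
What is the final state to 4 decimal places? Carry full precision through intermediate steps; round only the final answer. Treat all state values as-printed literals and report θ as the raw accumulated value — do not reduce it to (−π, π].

after step 1 (δ=-0.33, a=-2.1): (8.356312, -4.780469, -1.330797, 11.075000)
after step 2 (δ=-0.36, a=-3.5): (9.014449, -7.469861, -1.716784, 10.200000)
after step 3 (δ=0.28, a=-1.5): (8.643500, -9.992736, -1.445205, 9.825000)
after step 4 (δ=0.13, a=-0.0): (8.951173, -12.429640, -1.326271, 9.825000)
after step 5 (δ=0.45, a=0.6): (9.545822, -14.812822, -0.886825, 9.975000)
after step 6 (δ=-0.29, a=-0.4): (11.121564, -16.745651, -1.162442, 9.875000)

(11.1216, -16.7457, -1.1624, 9.8750)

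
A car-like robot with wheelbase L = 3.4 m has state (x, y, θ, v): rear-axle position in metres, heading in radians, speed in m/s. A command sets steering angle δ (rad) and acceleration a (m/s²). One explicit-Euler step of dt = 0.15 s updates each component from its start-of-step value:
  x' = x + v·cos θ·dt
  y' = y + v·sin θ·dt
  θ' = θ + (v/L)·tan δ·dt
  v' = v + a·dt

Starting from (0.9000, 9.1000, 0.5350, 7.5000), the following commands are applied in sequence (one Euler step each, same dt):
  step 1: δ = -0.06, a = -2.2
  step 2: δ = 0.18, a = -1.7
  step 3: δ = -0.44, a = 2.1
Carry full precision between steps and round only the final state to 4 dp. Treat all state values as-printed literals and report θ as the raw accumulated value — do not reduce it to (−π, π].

(3.6755, 10.7655, 0.4291, 7.2300)

after step 1 (δ=-0.06, a=-2.2): (1.867802, 9.673571, 0.515123, 7.170000)
after step 2 (δ=0.18, a=-1.7): (2.803737, 10.203408, 0.572684, 6.915000)
after step 3 (δ=-0.44, a=2.1): (3.675493, 10.765483, 0.429062, 7.230000)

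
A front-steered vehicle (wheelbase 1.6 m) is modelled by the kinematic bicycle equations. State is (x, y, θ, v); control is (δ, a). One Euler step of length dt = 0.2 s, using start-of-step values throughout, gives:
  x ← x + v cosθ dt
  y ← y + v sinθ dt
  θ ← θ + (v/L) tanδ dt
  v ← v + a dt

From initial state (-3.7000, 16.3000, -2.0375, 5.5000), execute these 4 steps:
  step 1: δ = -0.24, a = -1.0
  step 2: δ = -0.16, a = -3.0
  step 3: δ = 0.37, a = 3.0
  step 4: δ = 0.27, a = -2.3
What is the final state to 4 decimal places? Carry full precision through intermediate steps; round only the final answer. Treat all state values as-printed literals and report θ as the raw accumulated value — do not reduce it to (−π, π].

(-5.9799, 12.8482, -1.9014, 4.8400)

after step 1 (δ=-0.24, a=-1.0): (-4.194939, 15.317638, -2.205743, 5.300000)
after step 2 (δ=-0.16, a=-3.0): (-4.823662, 14.464228, -2.312657, 4.700000)
after step 3 (δ=0.37, a=3.0): (-5.458783, 13.771248, -2.084787, 5.300000)
after step 4 (δ=0.27, a=-2.3): (-5.979938, 12.848211, -1.901435, 4.840000)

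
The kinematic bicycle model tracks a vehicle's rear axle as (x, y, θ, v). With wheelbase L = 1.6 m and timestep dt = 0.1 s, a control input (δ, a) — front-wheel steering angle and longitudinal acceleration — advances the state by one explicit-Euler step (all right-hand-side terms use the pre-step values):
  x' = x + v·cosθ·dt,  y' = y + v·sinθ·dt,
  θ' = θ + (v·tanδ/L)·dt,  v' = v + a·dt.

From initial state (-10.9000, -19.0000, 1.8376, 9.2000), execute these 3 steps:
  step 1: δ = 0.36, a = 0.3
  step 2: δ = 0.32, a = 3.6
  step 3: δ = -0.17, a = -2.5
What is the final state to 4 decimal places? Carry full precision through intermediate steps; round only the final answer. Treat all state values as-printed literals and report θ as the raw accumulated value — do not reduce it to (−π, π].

(-12.1703, -16.5462, 2.1423, 9.3400)

after step 1 (δ=0.36, a=0.3): (-11.142558, -18.112551, 2.054032, 9.230000)
after step 2 (δ=0.32, a=3.6): (-11.571426, -17.295238, 2.245202, 9.590000)
after step 3 (δ=-0.17, a=-2.5): (-12.170258, -16.546184, 2.142315, 9.340000)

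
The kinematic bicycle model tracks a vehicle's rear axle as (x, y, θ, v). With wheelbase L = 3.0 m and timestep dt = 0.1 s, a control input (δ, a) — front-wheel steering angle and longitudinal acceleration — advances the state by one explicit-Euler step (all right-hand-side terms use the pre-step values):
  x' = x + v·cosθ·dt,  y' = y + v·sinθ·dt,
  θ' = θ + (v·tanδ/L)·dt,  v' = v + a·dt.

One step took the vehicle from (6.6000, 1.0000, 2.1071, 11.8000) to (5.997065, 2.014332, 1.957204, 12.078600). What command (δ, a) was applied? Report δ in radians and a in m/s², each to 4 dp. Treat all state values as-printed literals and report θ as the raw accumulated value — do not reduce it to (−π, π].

a = (v'−v)/dt = (0.278600)/0.1 = 2.7860
Δθ = θ'−θ = -0.149896;  (v·dt/L) = 11.8000·0.1/3.0 = 0.393333
tan δ = Δθ·L/(v·dt) = -0.381092  →  δ = -0.3641

δ = -0.3641, a = 2.7860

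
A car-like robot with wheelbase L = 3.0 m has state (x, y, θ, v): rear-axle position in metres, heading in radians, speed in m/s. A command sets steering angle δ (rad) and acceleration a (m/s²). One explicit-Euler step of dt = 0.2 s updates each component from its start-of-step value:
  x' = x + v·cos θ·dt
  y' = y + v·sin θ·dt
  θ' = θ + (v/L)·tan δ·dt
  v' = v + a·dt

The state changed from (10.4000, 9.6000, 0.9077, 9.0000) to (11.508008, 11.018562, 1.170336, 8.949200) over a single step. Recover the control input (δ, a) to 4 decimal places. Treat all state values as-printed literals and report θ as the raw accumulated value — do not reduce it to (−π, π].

δ = 0.4126, a = -0.2540

a = (v'−v)/dt = (-0.050800)/0.2 = -0.2540
Δθ = θ'−θ = 0.262636;  (v·dt/L) = 9.0000·0.2/3.0 = 0.600000
tan δ = Δθ·L/(v·dt) = 0.437727  →  δ = 0.4126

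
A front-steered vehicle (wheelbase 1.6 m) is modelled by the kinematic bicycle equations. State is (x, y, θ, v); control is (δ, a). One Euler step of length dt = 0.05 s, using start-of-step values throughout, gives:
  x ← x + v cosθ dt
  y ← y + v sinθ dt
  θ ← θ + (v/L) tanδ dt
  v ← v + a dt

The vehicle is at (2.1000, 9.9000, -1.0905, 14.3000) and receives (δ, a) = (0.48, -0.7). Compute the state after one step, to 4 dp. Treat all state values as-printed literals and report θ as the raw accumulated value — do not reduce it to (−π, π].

(2.4304, 9.2659, -0.8579, 14.2650)

x' = 2.1000 + 14.3000·cos(-1.0905)·0.05 = 2.4304
y' = 9.9000 + 14.3000·sin(-1.0905)·0.05 = 9.2659
θ' = -1.0905 + (14.3000/1.6)·tan(0.48)·0.05 = -0.8579
v' = 14.3000 − 0.7000·0.05 = 14.2650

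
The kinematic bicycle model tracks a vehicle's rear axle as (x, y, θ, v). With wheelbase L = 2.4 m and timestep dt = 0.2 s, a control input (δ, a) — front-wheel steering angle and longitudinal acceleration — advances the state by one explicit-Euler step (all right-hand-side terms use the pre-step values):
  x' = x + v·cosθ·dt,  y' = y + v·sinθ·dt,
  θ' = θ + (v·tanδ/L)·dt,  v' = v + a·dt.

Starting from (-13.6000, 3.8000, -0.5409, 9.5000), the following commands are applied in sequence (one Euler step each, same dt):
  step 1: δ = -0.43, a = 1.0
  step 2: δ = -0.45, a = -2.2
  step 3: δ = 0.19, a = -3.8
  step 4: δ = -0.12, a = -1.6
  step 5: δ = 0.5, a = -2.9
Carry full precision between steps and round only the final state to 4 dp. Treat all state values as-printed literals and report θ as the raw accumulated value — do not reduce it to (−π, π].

(-9.0209, -3.5761, -0.8591, 7.6000)

after step 1 (δ=-0.43, a=1.0): (-11.971233, 2.821675, -0.903975, 9.700000)
after step 2 (δ=-0.45, a=-2.2): (-10.771360, 1.297240, -1.294444, 9.260000)
after step 3 (δ=0.19, a=-3.8): (-10.266046, -0.484490, -1.146038, 8.500000)
after step 4 (δ=-0.12, a=-1.6): (-9.565475, -2.033425, -1.231448, 8.180000)
after step 5 (δ=0.5, a=-2.9): (-9.020895, -3.576127, -0.859052, 7.600000)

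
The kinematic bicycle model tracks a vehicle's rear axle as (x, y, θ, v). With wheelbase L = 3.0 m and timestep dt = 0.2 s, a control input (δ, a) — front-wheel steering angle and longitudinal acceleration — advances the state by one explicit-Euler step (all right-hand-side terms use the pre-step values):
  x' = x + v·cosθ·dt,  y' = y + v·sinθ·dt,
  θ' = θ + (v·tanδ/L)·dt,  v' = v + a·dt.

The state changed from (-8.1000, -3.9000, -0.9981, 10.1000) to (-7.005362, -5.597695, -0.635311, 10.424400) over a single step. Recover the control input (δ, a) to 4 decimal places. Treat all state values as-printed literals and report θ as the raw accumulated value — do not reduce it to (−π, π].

δ = 0.4942, a = 1.6220

a = (v'−v)/dt = (0.324400)/0.2 = 1.6220
Δθ = θ'−θ = 0.362789;  (v·dt/L) = 10.1000·0.2/3.0 = 0.673333
tan δ = Δθ·L/(v·dt) = 0.538796  →  δ = 0.4942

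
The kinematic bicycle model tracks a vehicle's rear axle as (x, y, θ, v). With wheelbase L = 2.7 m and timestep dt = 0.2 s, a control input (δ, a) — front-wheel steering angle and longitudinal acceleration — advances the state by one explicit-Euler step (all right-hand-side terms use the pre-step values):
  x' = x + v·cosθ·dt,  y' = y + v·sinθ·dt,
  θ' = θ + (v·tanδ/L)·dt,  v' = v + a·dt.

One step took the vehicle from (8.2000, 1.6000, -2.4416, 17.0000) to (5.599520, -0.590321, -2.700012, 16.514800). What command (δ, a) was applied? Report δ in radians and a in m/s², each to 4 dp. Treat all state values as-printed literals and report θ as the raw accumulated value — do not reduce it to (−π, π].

δ = -0.2024, a = -2.4260

a = (v'−v)/dt = (-0.485200)/0.2 = -2.4260
Δθ = θ'−θ = -0.258412;  (v·dt/L) = 17.0000·0.2/2.7 = 1.259259
tan δ = Δθ·L/(v·dt) = -0.205210  →  δ = -0.2024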